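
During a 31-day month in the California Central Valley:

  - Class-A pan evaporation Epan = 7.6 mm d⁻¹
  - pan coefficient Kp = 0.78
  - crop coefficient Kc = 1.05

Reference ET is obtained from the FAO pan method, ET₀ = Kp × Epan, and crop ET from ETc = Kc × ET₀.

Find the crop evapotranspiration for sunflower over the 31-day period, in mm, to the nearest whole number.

193 mm

ET₀ = 0.78 × 7.6 = 5.9280 mm/d
ETc = Kc × ET₀ = 1.05 × 5.9280 = 6.2244 mm/d
Over 31 days: 6.2244 × 31 = 192.956 mm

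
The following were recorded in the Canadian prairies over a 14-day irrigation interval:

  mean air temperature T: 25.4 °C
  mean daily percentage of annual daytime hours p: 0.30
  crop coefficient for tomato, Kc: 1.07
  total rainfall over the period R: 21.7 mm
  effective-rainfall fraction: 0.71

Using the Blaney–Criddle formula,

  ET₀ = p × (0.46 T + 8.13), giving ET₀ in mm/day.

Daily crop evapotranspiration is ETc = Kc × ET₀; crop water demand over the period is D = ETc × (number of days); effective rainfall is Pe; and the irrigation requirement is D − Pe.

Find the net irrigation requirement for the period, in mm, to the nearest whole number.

ET₀ = 0.30 × (0.46 × 25.4 + 8.13) = 0.30 × 19.814 = 5.9442 mm/d
ETc = Kc × ET₀ = 1.07 × 5.9442 = 6.3603 mm/d
Crop demand D = ETc × 14 d = 6.3603 × 14 = 89.044 mm
Pe = 0.71 × 21.7 = 15.407 mm
D − Pe = 89.044 − 15.407 = 73.637 mm

74 mm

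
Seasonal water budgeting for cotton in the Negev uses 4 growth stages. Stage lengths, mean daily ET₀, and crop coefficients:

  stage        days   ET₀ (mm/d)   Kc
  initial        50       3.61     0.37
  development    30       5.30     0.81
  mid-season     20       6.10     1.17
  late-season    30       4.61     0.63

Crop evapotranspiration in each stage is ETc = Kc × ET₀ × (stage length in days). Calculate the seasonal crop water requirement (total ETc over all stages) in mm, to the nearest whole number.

425 mm

initial: 0.37 × 3.61 × 50 = 66.79 mm
development: 0.81 × 5.30 × 30 = 128.79 mm
mid-season: 1.17 × 6.10 × 20 = 142.74 mm
late-season: 0.63 × 4.61 × 30 = 87.13 mm
Seasonal total = 425.45 mm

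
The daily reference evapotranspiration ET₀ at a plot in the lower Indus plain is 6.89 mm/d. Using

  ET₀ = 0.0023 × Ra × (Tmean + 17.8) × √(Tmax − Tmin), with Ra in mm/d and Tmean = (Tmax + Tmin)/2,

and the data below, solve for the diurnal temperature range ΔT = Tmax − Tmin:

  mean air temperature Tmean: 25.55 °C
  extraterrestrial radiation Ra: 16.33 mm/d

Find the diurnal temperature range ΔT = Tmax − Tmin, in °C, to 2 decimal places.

17.91 °C

√ΔT = ET₀ / [0.0023 × Ra × (Tmean+17.8)] = 6.89 / (0.0023 × 16.33 × 43.35) = 4.2317
ΔT = 4.2317² = 17.907 °C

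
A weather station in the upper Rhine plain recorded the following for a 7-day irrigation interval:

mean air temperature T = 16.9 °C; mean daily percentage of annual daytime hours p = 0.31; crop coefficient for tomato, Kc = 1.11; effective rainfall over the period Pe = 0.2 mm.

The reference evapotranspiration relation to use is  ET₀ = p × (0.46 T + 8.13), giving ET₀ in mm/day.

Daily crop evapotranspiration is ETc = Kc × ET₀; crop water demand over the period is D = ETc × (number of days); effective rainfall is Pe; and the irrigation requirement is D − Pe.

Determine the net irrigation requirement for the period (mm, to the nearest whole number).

ET₀ = 0.31 × (0.46 × 16.9 + 8.13) = 0.31 × 15.904 = 4.9302 mm/d
ETc = Kc × ET₀ = 1.11 × 4.9302 = 5.4725 mm/d
Crop demand D = ETc × 7 d = 5.4725 × 7 = 38.308 mm
D − Pe = 38.308 − 0.2 = 38.108 mm

38 mm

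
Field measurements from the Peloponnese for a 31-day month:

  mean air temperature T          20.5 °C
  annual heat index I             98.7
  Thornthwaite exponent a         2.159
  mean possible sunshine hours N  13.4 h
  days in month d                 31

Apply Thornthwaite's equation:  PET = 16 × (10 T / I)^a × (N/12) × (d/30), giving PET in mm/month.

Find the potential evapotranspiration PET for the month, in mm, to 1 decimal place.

10T/I = 10 × 20.5 / 98.7 = 2.0770
(10T/I)^a = 2.0770^2.159 = 4.8456
Uncorrected PET = 16 × 4.8456 = 77.530 mm
Correction = (N/12)(d/30) = (13.4/12)(31/30) = 1.1539
PET = 77.530 × 1.1539 = 89.462 mm/month

89.5 mm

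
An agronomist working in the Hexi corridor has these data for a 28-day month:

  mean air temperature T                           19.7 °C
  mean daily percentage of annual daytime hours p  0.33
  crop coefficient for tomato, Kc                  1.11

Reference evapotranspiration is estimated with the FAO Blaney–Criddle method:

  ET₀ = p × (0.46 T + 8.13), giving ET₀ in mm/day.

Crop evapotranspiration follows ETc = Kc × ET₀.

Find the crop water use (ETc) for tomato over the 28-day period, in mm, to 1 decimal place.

ET₀ = 0.33 × (0.46 × 19.7 + 8.13) = 0.33 × 17.192 = 5.6734 mm/d
ETc = Kc × ET₀ = 1.11 × 5.6734 = 6.2975 mm/d
Over 28 days: 6.2975 × 28 = 176.330 mm

176.3 mm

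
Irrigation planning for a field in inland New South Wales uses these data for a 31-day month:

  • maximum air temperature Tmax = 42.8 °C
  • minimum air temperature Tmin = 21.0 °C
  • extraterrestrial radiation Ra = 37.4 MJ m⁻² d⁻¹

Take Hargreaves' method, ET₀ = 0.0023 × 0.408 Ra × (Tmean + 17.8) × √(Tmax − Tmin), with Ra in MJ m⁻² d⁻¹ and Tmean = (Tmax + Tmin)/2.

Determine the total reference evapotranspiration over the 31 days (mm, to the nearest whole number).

Tmean = (42.8 + 21.0)/2 = 31.90 °C
0.408 Ra = 0.408 × 37.4 = 15.2592 mm/d equivalent
ET₀ = 0.0023 × 15.2592 × (31.90 + 17.8) × √21.8 = 0.0023 × 15.2592 × 49.70 × 4.6690 = 8.1440 mm/d
Over 31 days: 8.1440 × 31 = 252.464 mm

252 mm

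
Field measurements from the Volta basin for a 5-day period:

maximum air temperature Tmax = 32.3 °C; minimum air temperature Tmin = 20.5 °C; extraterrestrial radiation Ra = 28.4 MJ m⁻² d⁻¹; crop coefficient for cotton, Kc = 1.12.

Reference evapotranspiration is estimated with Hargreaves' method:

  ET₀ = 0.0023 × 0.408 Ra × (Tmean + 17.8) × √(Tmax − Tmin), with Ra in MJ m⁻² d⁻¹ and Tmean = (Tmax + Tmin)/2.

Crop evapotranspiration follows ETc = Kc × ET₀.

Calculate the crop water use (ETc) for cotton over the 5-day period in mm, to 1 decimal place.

Tmean = (32.3 + 20.5)/2 = 26.40 °C
0.408 Ra = 0.408 × 28.4 = 11.5872 mm/d equivalent
ET₀ = 0.0023 × 11.5872 × (26.40 + 17.8) × √11.8 = 0.0023 × 11.5872 × 44.20 × 3.4351 = 4.0464 mm/d
ETc = Kc × ET₀ = 1.12 × 4.0464 = 4.5320 mm/d
Over 5 days: 4.5320 × 5 = 22.660 mm

22.7 mm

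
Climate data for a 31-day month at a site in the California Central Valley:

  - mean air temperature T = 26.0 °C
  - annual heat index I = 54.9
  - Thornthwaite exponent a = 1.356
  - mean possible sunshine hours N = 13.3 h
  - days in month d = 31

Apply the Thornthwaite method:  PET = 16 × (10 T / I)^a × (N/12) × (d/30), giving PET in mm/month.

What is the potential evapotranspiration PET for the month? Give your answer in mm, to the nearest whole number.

10T/I = 10 × 26.0 / 54.9 = 4.7359
(10T/I)^a = 4.7359^1.356 = 8.2385
Uncorrected PET = 16 × 8.2385 = 131.816 mm
Correction = (N/12)(d/30) = (13.3/12)(31/30) = 1.1453
PET = 131.816 × 1.1453 = 150.969 mm/month

151 mm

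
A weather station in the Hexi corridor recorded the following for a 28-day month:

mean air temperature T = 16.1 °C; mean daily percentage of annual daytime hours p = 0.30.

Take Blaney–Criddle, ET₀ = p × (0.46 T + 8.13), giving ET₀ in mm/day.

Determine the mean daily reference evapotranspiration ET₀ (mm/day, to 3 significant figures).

ET₀ = 0.30 × (0.46 × 16.1 + 8.13) = 0.30 × 15.536 = 4.6608 mm/d

4.66 mm/day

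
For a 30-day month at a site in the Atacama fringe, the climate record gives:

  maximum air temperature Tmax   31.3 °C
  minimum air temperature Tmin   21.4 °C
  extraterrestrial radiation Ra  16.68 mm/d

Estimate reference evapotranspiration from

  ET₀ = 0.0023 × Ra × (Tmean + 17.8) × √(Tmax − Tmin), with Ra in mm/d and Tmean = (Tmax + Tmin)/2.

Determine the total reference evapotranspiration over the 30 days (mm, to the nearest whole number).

Tmean = (31.3 + 21.4)/2 = 26.35 °C
ET₀ = 0.0023 × 16.68 × (26.35 + 17.8) × √9.9 = 0.0023 × 16.68 × 44.15 × 3.1464 = 5.3293 mm/d
Over 30 days: 5.3293 × 30 = 159.879 mm

160 mm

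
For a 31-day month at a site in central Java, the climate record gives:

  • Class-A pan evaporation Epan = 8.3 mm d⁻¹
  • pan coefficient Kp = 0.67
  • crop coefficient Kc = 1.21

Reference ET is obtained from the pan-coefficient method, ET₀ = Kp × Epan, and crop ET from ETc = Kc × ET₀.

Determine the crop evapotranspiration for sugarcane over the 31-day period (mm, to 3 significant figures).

ET₀ = 0.67 × 8.3 = 5.5610 mm/d
ETc = Kc × ET₀ = 1.21 × 5.5610 = 6.7288 mm/d
Over 31 days: 6.7288 × 31 = 208.593 mm

209 mm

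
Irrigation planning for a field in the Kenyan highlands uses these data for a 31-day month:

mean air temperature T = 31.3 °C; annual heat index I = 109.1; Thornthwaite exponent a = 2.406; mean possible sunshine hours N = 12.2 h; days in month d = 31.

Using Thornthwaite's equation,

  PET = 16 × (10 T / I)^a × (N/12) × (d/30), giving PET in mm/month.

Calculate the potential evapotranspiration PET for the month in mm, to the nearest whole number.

10T/I = 10 × 31.3 / 109.1 = 2.8689
(10T/I)^a = 2.8689^2.406 = 12.6259
Uncorrected PET = 16 × 12.6259 = 202.014 mm
Correction = (N/12)(d/30) = (12.2/12)(31/30) = 1.0506
PET = 202.014 × 1.0506 = 212.236 mm/month

212 mm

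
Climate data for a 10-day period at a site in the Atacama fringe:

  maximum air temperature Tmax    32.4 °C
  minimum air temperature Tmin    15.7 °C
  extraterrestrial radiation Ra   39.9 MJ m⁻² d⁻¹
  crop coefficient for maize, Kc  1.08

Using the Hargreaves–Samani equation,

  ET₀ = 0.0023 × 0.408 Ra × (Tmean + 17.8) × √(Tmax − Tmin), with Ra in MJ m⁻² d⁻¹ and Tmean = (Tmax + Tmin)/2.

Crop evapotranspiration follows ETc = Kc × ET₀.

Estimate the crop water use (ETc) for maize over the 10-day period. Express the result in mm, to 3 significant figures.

69.2 mm

Tmean = (32.4 + 15.7)/2 = 24.05 °C
0.408 Ra = 0.408 × 39.9 = 16.2792 mm/d equivalent
ET₀ = 0.0023 × 16.2792 × (24.05 + 17.8) × √16.7 = 0.0023 × 16.2792 × 41.85 × 4.0866 = 6.4035 mm/d
ETc = Kc × ET₀ = 1.08 × 6.4035 = 6.9158 mm/d
Over 10 days: 6.9158 × 10 = 69.158 mm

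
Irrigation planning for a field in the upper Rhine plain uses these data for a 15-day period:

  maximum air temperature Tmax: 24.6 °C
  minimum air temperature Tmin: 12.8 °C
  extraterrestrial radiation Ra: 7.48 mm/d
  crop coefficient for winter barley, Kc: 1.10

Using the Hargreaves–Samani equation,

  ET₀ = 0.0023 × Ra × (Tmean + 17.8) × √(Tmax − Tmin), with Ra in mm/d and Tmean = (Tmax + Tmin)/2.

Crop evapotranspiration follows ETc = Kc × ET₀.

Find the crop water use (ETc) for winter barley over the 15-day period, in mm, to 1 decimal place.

35.6 mm

Tmean = (24.6 + 12.8)/2 = 18.70 °C
ET₀ = 0.0023 × 7.48 × (18.70 + 17.8) × √11.8 = 0.0023 × 7.48 × 36.50 × 3.4351 = 2.1571 mm/d
ETc = Kc × ET₀ = 1.10 × 2.1571 = 2.3728 mm/d
Over 15 days: 2.3728 × 15 = 35.592 mm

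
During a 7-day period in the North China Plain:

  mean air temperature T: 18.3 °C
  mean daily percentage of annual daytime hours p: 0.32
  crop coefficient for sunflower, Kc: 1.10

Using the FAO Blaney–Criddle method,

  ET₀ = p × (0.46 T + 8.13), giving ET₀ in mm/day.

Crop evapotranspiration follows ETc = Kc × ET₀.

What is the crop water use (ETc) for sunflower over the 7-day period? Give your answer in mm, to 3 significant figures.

ET₀ = 0.32 × (0.46 × 18.3 + 8.13) = 0.32 × 16.548 = 5.2954 mm/d
ETc = Kc × ET₀ = 1.10 × 5.2954 = 5.8249 mm/d
Over 7 days: 5.8249 × 7 = 40.774 mm

40.8 mm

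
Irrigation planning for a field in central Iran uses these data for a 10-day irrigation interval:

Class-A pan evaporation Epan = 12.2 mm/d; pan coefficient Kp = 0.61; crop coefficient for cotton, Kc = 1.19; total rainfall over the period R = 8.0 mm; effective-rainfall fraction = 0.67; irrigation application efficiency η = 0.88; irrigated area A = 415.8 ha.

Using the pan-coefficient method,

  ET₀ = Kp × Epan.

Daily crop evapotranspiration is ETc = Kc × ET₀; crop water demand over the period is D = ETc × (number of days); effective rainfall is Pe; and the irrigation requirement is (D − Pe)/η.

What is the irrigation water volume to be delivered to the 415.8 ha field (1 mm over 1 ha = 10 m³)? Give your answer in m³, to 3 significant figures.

ET₀ = 0.61 × 12.2 = 7.4420 mm/d
ETc = Kc × ET₀ = 1.19 × 7.4420 = 8.8560 mm/d
Crop demand D = ETc × 10 d = 8.8560 × 10 = 88.560 mm
Pe = 0.67 × 8.0 = 5.360 mm
D − Pe = 88.560 − 5.360 = 83.200 mm
Gross irrigation = 83.200 / 0.88 = 94.545 mm
Volume = 94.545 mm × 415.8 ha × 10 = 393118.1 m³

393000 m³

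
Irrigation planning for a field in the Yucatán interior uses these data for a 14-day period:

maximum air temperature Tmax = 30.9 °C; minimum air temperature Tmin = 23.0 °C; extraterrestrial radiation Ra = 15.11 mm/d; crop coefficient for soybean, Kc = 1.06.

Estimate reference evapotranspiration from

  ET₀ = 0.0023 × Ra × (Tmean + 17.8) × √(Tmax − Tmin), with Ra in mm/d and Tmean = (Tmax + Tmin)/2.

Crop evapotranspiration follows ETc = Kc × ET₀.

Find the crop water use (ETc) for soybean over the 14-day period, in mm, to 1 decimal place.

Tmean = (30.9 + 23.0)/2 = 26.95 °C
ET₀ = 0.0023 × 15.11 × (26.95 + 17.8) × √7.9 = 0.0023 × 15.11 × 44.75 × 2.8107 = 4.3712 mm/d
ETc = Kc × ET₀ = 1.06 × 4.3712 = 4.6335 mm/d
Over 14 days: 4.6335 × 14 = 64.869 mm

64.9 mm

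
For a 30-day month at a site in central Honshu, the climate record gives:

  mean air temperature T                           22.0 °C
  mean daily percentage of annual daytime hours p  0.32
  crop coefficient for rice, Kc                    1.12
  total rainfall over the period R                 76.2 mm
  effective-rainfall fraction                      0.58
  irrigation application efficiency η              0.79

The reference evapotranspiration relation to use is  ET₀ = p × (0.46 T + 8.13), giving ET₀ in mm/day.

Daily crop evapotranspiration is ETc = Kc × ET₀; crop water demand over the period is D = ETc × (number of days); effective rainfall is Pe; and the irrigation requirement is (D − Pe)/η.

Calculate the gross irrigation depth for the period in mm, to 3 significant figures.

192 mm

ET₀ = 0.32 × (0.46 × 22.0 + 8.13) = 0.32 × 18.250 = 5.8400 mm/d
ETc = Kc × ET₀ = 1.12 × 5.8400 = 6.5408 mm/d
Crop demand D = ETc × 30 d = 6.5408 × 30 = 196.224 mm
Pe = 0.58 × 76.2 = 44.196 mm
D − Pe = 196.224 − 44.196 = 152.028 mm
Gross irrigation = 152.028 / 0.79 = 192.441 mm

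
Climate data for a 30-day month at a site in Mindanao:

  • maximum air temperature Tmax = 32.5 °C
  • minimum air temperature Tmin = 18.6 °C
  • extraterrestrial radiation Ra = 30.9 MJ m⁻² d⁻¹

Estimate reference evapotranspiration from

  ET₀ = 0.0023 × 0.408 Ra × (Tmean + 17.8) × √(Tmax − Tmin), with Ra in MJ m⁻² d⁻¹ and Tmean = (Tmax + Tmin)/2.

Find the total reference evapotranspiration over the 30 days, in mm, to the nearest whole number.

141 mm

Tmean = (32.5 + 18.6)/2 = 25.55 °C
0.408 Ra = 0.408 × 30.9 = 12.6072 mm/d equivalent
ET₀ = 0.0023 × 12.6072 × (25.55 + 17.8) × √13.9 = 0.0023 × 12.6072 × 43.35 × 3.7283 = 4.6865 mm/d
Over 30 days: 4.6865 × 30 = 140.595 mm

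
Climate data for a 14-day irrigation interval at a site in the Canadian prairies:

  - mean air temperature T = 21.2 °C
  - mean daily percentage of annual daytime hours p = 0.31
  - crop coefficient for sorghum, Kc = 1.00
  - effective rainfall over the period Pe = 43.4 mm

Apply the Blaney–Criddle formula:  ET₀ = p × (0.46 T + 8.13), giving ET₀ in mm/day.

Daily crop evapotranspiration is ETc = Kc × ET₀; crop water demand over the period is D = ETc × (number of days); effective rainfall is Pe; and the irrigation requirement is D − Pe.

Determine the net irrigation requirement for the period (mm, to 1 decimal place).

34.2 mm

ET₀ = 0.31 × (0.46 × 21.2 + 8.13) = 0.31 × 17.882 = 5.5434 mm/d
ETc = Kc × ET₀ = 1.00 × 5.5434 = 5.5434 mm/d
Crop demand D = ETc × 14 d = 5.5434 × 14 = 77.608 mm
D − Pe = 77.608 − 43.4 = 34.208 mm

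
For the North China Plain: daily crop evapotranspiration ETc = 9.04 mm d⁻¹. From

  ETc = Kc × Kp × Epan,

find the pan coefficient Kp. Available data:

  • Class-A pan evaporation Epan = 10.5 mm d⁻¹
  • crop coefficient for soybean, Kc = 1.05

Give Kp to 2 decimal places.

0.82

ETc = Kc × Kp × Epan  ⇒  Kp = ETc / (Kc × Epan)
Kp = 9.04 / (1.05 × 10.5) = 9.04 / 11.025 = 0.8200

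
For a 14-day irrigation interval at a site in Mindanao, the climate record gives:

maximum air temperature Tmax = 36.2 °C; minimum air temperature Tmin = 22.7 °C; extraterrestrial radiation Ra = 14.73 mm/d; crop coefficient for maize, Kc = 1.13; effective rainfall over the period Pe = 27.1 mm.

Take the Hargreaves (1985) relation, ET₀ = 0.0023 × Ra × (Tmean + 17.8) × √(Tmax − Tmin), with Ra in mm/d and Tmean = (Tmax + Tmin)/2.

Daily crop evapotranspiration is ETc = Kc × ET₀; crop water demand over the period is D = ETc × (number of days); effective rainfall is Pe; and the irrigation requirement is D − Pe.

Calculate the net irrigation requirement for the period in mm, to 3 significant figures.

Tmean = (36.2 + 22.7)/2 = 29.45 °C
ET₀ = 0.0023 × 14.73 × (29.45 + 17.8) × √13.5 = 0.0023 × 14.73 × 47.25 × 3.6742 = 5.8816 mm/d
ETc = Kc × ET₀ = 1.13 × 5.8816 = 6.6462 mm/d
Crop demand D = ETc × 14 d = 6.6462 × 14 = 93.047 mm
D − Pe = 93.047 − 27.1 = 65.947 mm

65.9 mm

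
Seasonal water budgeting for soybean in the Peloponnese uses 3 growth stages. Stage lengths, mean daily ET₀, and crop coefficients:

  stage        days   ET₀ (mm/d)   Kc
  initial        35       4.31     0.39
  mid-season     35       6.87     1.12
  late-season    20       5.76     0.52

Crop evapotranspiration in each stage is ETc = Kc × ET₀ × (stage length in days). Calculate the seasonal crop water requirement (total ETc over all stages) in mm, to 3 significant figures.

388 mm

initial: 0.39 × 4.31 × 35 = 58.83 mm
mid-season: 1.12 × 6.87 × 35 = 269.30 mm
late-season: 0.52 × 5.76 × 20 = 59.90 mm
Seasonal total = 388.03 mm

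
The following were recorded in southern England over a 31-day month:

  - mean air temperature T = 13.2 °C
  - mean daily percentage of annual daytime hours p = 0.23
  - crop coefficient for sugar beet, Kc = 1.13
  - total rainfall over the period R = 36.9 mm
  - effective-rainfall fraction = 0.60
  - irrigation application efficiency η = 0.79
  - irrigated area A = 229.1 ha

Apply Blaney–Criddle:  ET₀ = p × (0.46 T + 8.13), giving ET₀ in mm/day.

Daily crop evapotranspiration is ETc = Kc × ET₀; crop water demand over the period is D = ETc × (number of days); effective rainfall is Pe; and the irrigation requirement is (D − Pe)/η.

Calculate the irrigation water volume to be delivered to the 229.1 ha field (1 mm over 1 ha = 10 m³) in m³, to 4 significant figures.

267600 m³

ET₀ = 0.23 × (0.46 × 13.2 + 8.13) = 0.23 × 14.202 = 3.2665 mm/d
ETc = Kc × ET₀ = 1.13 × 3.2665 = 3.6911 mm/d
Crop demand D = ETc × 31 d = 3.6911 × 31 = 114.424 mm
Pe = 0.60 × 36.9 = 22.140 mm
D − Pe = 114.424 − 22.140 = 92.284 mm
Gross irrigation = 92.284 / 0.79 = 116.815 mm
Volume = 116.815 mm × 229.1 ha × 10 = 267623.2 m³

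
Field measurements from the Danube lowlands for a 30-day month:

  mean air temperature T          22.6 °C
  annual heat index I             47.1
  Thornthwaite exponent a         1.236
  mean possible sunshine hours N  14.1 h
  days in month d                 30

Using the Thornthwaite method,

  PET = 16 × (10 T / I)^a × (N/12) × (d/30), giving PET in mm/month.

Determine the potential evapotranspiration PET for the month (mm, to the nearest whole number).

131 mm

10T/I = 10 × 22.6 / 47.1 = 4.7983
(10T/I)^a = 4.7983^1.236 = 6.9474
Uncorrected PET = 16 × 6.9474 = 111.158 mm
Correction = (N/12)(d/30) = (14.1/12)(30/30) = 1.1750
PET = 111.158 × 1.1750 = 130.611 mm/month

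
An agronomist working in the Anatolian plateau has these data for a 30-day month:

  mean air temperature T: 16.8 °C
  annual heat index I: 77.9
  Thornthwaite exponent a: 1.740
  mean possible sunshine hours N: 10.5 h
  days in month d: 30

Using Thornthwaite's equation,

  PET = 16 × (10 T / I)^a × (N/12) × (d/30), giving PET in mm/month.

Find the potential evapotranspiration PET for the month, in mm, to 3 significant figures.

10T/I = 10 × 16.8 / 77.9 = 2.1566
(10T/I)^a = 2.1566^1.740 = 3.8085
Uncorrected PET = 16 × 3.8085 = 60.936 mm
Correction = (N/12)(d/30) = (10.5/12)(30/30) = 0.8750
PET = 60.936 × 0.8750 = 53.319 mm/month

53.3 mm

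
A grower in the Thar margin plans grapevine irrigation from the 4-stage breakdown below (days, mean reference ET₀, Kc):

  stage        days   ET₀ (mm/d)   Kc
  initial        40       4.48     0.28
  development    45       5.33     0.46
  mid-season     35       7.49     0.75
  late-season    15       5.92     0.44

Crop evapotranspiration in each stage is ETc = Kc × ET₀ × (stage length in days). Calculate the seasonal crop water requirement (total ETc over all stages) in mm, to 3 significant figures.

396 mm

initial: 0.28 × 4.48 × 40 = 50.18 mm
development: 0.46 × 5.33 × 45 = 110.33 mm
mid-season: 0.75 × 7.49 × 35 = 196.61 mm
late-season: 0.44 × 5.92 × 15 = 39.07 mm
Seasonal total = 396.19 mm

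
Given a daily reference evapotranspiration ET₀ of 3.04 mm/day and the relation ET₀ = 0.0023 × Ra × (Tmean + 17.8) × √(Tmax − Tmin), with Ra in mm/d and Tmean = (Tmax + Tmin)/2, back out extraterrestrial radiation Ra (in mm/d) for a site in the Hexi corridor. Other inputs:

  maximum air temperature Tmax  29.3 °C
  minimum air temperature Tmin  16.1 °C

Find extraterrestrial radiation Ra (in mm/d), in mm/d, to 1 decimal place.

Tmean = 22.70 °C; √ΔT = 3.6332
Ra = ET₀ / [0.0023 × (Tmean+17.8) × √ΔT] = 3.04 / (0.0023 × 40.50 × 3.6332) = 8.983 mm/d

9.0 mm/d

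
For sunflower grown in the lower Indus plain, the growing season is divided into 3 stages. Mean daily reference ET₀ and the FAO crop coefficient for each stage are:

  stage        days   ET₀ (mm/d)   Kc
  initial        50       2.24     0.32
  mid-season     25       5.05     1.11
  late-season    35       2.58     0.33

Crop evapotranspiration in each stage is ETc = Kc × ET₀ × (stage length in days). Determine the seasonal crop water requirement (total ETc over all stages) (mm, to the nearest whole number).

initial: 0.32 × 2.24 × 50 = 35.84 mm
mid-season: 1.11 × 5.05 × 25 = 140.14 mm
late-season: 0.33 × 2.58 × 35 = 29.80 mm
Seasonal total = 205.78 mm

206 mm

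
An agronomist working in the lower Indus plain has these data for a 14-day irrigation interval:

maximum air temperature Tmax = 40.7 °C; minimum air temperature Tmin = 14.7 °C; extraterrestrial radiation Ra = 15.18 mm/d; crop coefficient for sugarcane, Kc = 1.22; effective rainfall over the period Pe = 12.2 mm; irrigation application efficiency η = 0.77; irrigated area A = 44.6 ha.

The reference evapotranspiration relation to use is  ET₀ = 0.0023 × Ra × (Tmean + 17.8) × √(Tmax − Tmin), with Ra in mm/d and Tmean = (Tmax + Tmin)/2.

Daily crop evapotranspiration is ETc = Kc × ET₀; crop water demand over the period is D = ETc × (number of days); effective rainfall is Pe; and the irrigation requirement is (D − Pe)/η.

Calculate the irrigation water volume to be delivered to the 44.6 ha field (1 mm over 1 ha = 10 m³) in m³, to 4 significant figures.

73070 m³

Tmean = (40.7 + 14.7)/2 = 27.70 °C
ET₀ = 0.0023 × 15.18 × (27.70 + 17.8) × √26.0 = 0.0023 × 15.18 × 45.50 × 5.0990 = 8.1002 mm/d
ETc = Kc × ET₀ = 1.22 × 8.1002 = 9.8822 mm/d
Crop demand D = ETc × 14 d = 9.8822 × 14 = 138.351 mm
D − Pe = 138.351 − 12.2 = 126.151 mm
Gross irrigation = 126.151 / 0.77 = 163.832 mm
Volume = 163.832 mm × 44.6 ha × 10 = 73069.1 m³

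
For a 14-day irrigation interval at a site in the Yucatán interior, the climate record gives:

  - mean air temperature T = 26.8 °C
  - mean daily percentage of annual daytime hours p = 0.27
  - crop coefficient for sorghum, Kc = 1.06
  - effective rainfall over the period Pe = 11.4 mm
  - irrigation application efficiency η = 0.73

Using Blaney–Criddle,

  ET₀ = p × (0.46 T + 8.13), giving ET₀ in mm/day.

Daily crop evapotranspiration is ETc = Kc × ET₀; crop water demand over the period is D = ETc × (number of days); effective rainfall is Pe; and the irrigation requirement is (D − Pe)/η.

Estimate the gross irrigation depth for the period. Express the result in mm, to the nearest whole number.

97 mm

ET₀ = 0.27 × (0.46 × 26.8 + 8.13) = 0.27 × 20.458 = 5.5237 mm/d
ETc = Kc × ET₀ = 1.06 × 5.5237 = 5.8551 mm/d
Crop demand D = ETc × 14 d = 5.8551 × 14 = 81.971 mm
D − Pe = 81.971 − 11.4 = 70.571 mm
Gross irrigation = 70.571 / 0.73 = 96.673 mm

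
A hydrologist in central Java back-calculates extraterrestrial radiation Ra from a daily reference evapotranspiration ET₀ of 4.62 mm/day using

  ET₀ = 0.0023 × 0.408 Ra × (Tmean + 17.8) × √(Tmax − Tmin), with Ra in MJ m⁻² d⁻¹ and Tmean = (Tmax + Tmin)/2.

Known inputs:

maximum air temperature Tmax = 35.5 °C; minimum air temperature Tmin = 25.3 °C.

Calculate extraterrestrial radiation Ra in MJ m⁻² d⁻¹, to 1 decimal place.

32.0 MJ m⁻² d⁻¹

Tmean = (35.5+25.3)/2 = 30.40 °C; ΔT = 10.2
Ra = ET₀ / [0.0023 × 0.408 × (Tmean+17.8) × √ΔT]
   = 4.62 / (0.0023 × 0.408 × 48.20 × 3.1937) = 31.983 MJ m⁻² d⁻¹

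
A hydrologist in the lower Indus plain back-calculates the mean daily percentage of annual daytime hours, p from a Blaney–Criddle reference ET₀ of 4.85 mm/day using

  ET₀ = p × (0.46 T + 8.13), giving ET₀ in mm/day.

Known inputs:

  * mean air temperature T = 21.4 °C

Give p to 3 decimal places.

0.270

p = ET₀ / (0.46 T + 8.13) = 4.85 / (0.46 × 21.4 + 8.13) = 4.85 / 17.974 = 0.2698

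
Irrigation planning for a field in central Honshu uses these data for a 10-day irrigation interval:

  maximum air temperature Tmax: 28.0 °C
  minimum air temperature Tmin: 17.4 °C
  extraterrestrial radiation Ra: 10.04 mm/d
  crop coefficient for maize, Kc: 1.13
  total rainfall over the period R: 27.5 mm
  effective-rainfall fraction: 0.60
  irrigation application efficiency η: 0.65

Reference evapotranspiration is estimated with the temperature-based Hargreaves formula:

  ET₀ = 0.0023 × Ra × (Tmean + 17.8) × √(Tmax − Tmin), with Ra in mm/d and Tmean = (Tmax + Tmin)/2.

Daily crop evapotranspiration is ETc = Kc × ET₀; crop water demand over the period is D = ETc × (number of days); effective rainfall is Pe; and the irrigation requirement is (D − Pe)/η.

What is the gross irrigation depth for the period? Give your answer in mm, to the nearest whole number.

28 mm

Tmean = (28.0 + 17.4)/2 = 22.70 °C
ET₀ = 0.0023 × 10.04 × (22.70 + 17.8) × √10.6 = 0.0023 × 10.04 × 40.50 × 3.2558 = 3.0449 mm/d
ETc = Kc × ET₀ = 1.13 × 3.0449 = 3.4407 mm/d
Crop demand D = ETc × 10 d = 3.4407 × 10 = 34.407 mm
Pe = 0.60 × 27.5 = 16.500 mm
D − Pe = 34.407 − 16.500 = 17.907 mm
Gross irrigation = 17.907 / 0.65 = 27.549 mm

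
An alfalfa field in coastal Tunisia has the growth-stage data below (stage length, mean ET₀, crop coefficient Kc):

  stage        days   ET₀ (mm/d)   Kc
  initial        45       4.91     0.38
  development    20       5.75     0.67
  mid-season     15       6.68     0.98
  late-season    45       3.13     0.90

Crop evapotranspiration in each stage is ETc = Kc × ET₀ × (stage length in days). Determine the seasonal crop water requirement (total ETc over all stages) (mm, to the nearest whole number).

initial: 0.38 × 4.91 × 45 = 83.96 mm
development: 0.67 × 5.75 × 20 = 77.05 mm
mid-season: 0.98 × 6.68 × 15 = 98.20 mm
late-season: 0.90 × 3.13 × 45 = 126.77 mm
Seasonal total = 385.98 mm

386 mm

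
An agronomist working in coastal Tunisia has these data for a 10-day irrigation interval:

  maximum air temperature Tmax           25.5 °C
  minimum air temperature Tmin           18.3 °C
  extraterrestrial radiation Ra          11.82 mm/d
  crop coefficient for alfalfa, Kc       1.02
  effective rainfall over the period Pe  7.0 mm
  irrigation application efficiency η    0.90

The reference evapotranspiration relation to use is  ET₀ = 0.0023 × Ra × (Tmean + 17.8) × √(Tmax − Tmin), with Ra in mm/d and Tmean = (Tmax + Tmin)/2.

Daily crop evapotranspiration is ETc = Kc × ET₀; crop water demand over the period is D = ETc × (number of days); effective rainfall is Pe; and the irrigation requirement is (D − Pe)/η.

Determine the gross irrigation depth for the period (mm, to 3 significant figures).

25.0 mm

Tmean = (25.5 + 18.3)/2 = 21.90 °C
ET₀ = 0.0023 × 11.82 × (21.90 + 17.8) × √7.2 = 0.0023 × 11.82 × 39.70 × 2.6833 = 2.8960 mm/d
ETc = Kc × ET₀ = 1.02 × 2.8960 = 2.9539 mm/d
Crop demand D = ETc × 10 d = 2.9539 × 10 = 29.539 mm
D − Pe = 29.539 − 7.0 = 22.539 mm
Gross irrigation = 22.539 / 0.90 = 25.043 mm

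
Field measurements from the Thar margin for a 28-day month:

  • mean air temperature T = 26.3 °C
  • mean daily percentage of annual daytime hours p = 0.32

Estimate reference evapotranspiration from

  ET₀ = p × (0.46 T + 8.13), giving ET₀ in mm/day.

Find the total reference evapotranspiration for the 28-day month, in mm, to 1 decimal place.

ET₀ = 0.32 × (0.46 × 26.3 + 8.13) = 0.32 × 20.228 = 6.4730 mm/d
Monthly total = 6.4730 × 28 = 181.244 mm

181.2 mm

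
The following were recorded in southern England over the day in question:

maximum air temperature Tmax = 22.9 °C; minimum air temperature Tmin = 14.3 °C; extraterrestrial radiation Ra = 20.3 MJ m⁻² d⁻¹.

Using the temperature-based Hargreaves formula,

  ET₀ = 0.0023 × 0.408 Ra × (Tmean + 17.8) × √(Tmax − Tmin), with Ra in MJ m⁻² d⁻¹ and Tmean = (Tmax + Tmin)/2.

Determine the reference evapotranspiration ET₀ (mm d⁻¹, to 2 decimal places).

2.03 mm d⁻¹

Tmean = (22.9 + 14.3)/2 = 18.60 °C
0.408 Ra = 0.408 × 20.3 = 8.2824 mm/d equivalent
ET₀ = 0.0023 × 8.2824 × (18.60 + 17.8) × √8.6 = 0.0023 × 8.2824 × 36.40 × 2.9326 = 2.0335 mm/d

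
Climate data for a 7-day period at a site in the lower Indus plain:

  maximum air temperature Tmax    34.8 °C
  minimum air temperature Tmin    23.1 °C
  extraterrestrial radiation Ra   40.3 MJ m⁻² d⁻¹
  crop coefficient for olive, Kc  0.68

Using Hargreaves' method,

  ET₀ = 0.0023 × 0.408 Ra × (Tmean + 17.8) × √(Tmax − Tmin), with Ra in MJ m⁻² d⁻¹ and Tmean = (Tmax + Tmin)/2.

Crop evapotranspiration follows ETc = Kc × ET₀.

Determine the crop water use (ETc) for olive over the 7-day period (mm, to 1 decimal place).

Tmean = (34.8 + 23.1)/2 = 28.95 °C
0.408 Ra = 0.408 × 40.3 = 16.4424 mm/d equivalent
ET₀ = 0.0023 × 16.4424 × (28.95 + 17.8) × √11.7 = 0.0023 × 16.4424 × 46.75 × 3.4205 = 6.0473 mm/d
ETc = Kc × ET₀ = 0.68 × 6.0473 = 4.1122 mm/d
Over 7 days: 4.1122 × 7 = 28.785 mm

28.8 mm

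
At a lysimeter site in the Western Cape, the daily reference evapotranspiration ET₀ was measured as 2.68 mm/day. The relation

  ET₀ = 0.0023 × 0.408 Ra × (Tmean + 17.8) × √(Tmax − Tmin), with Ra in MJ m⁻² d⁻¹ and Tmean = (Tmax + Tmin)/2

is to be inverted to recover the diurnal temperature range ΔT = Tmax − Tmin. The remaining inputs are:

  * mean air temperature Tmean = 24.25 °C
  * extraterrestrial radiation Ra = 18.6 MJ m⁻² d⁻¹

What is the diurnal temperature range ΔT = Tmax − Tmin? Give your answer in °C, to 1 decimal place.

13.3 °C

√ΔT = ET₀ / [0.0023 × 0.408 × Ra × (Tmean+17.8)] = 2.68 / (0.0023 × 7.5888 × 42.05) = 3.6515
ΔT = 3.6515² = 13.333 °C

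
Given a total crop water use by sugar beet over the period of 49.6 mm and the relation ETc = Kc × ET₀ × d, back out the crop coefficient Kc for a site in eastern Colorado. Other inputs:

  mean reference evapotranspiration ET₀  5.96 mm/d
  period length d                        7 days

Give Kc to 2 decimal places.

1.19

ETc = Kc × ET₀ × d  ⇒  Kc = ETc / (ET₀ × d)
Kc = 49.6 / (5.96 × 7) = 49.6 / 41.72 = 1.1889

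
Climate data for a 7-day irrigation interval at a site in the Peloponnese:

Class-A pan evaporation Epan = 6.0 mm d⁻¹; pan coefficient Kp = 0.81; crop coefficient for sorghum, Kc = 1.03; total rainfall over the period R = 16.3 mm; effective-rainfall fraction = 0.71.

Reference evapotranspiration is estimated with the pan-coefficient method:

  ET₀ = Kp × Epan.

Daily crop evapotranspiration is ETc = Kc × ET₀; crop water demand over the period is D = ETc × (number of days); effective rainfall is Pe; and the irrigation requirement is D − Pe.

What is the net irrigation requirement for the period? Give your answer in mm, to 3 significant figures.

23.5 mm

ET₀ = 0.81 × 6.0 = 4.8600 mm/d
ETc = Kc × ET₀ = 1.03 × 4.8600 = 5.0058 mm/d
Crop demand D = ETc × 7 d = 5.0058 × 7 = 35.041 mm
Pe = 0.71 × 16.3 = 11.573 mm
D − Pe = 35.041 − 11.573 = 23.468 mm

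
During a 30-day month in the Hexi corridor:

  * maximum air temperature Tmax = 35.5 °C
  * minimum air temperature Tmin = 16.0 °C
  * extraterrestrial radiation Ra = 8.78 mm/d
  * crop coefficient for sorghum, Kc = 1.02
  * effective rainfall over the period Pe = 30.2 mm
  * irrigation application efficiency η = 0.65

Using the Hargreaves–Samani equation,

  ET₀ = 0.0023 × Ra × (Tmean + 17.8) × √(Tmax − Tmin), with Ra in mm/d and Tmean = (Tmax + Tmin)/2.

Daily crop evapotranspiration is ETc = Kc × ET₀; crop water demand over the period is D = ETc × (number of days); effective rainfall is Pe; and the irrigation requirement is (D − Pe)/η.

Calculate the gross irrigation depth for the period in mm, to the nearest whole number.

136 mm

Tmean = (35.5 + 16.0)/2 = 25.75 °C
ET₀ = 0.0023 × 8.78 × (25.75 + 17.8) × √19.5 = 0.0023 × 8.78 × 43.55 × 4.4159 = 3.8836 mm/d
ETc = Kc × ET₀ = 1.02 × 3.8836 = 3.9613 mm/d
Crop demand D = ETc × 30 d = 3.9613 × 30 = 118.839 mm
D − Pe = 118.839 − 30.2 = 88.639 mm
Gross irrigation = 88.639 / 0.65 = 136.368 mm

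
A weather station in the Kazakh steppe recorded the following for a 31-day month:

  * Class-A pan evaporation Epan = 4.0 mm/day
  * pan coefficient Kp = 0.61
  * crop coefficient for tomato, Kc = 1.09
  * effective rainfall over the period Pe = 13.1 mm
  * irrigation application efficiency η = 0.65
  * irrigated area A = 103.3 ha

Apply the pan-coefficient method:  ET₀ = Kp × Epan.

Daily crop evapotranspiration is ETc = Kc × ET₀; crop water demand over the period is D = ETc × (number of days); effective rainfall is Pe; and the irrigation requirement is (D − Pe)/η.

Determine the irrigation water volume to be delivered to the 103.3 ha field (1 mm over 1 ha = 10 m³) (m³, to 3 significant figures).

110000 m³

ET₀ = 0.61 × 4.0 = 2.4400 mm/d
ETc = Kc × ET₀ = 1.09 × 2.4400 = 2.6596 mm/d
Crop demand D = ETc × 31 d = 2.6596 × 31 = 82.448 mm
D − Pe = 82.448 − 13.1 = 69.348 mm
Gross irrigation = 69.348 / 0.65 = 106.689 mm
Volume = 106.689 mm × 103.3 ha × 10 = 110209.7 m³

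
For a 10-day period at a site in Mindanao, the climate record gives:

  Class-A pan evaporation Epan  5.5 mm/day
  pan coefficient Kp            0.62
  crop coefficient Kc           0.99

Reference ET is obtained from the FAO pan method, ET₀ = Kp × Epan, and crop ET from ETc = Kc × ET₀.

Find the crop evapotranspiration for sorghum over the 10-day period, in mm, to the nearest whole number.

34 mm

ET₀ = 0.62 × 5.5 = 3.4100 mm/d
ETc = Kc × ET₀ = 0.99 × 3.4100 = 3.3759 mm/d
Over 10 days: 3.3759 × 10 = 33.759 mm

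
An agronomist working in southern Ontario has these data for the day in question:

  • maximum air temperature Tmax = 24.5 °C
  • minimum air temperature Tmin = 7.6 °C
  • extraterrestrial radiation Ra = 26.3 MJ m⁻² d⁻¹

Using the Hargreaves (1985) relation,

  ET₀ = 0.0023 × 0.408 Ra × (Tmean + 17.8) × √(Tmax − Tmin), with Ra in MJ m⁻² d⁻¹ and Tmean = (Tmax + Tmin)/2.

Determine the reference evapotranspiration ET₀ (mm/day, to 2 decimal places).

3.43 mm/day

Tmean = (24.5 + 7.6)/2 = 16.05 °C
0.408 Ra = 0.408 × 26.3 = 10.7304 mm/d equivalent
ET₀ = 0.0023 × 10.7304 × (16.05 + 17.8) × √16.9 = 0.0023 × 10.7304 × 33.85 × 4.1110 = 3.4344 mm/d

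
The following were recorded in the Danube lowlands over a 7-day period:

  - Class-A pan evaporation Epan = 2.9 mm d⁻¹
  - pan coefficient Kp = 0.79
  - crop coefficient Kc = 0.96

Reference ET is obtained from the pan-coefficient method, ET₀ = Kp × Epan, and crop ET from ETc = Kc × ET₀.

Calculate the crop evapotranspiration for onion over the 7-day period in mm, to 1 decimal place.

15.4 mm

ET₀ = 0.79 × 2.9 = 2.2910 mm/d
ETc = Kc × ET₀ = 0.96 × 2.2910 = 2.1994 mm/d
Over 7 days: 2.1994 × 7 = 15.396 mm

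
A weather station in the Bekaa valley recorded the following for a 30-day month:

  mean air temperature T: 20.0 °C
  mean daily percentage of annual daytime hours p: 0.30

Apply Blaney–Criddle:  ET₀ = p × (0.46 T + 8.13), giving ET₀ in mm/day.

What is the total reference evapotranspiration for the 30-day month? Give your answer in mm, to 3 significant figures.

ET₀ = 0.30 × (0.46 × 20.0 + 8.13) = 0.30 × 17.330 = 5.1990 mm/d
Monthly total = 5.1990 × 30 = 155.970 mm

156 mm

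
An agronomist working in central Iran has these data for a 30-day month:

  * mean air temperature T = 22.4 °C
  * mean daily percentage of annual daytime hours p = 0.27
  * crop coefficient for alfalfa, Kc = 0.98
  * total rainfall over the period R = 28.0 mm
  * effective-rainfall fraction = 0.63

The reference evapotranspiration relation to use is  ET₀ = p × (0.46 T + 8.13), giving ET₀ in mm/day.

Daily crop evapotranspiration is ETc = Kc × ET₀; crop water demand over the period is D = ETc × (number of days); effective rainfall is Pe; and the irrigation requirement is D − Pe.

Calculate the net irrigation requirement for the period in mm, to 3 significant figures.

129 mm

ET₀ = 0.27 × (0.46 × 22.4 + 8.13) = 0.27 × 18.434 = 4.9772 mm/d
ETc = Kc × ET₀ = 0.98 × 4.9772 = 4.8777 mm/d
Crop demand D = ETc × 30 d = 4.8777 × 30 = 146.331 mm
Pe = 0.63 × 28.0 = 17.640 mm
D − Pe = 146.331 − 17.640 = 128.691 mm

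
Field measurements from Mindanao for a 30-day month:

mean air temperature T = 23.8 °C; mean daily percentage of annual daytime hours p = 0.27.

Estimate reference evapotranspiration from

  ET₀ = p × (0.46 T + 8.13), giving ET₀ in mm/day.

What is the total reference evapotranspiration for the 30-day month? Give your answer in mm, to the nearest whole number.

155 mm

ET₀ = 0.27 × (0.46 × 23.8 + 8.13) = 0.27 × 19.078 = 5.1511 mm/d
Monthly total = 5.1511 × 30 = 154.533 mm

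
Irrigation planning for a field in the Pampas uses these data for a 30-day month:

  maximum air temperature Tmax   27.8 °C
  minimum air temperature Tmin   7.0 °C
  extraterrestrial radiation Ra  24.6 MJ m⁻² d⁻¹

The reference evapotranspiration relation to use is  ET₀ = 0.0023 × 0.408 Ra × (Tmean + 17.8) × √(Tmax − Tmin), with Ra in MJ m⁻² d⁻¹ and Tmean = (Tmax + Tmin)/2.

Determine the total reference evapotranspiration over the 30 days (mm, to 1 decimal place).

Tmean = (27.8 + 7.0)/2 = 17.40 °C
0.408 Ra = 0.408 × 24.6 = 10.0368 mm/d equivalent
ET₀ = 0.0023 × 10.0368 × (17.40 + 17.8) × √20.8 = 0.0023 × 10.0368 × 35.20 × 4.5607 = 3.7059 mm/d
Over 30 days: 3.7059 × 30 = 111.177 mm

111.2 mm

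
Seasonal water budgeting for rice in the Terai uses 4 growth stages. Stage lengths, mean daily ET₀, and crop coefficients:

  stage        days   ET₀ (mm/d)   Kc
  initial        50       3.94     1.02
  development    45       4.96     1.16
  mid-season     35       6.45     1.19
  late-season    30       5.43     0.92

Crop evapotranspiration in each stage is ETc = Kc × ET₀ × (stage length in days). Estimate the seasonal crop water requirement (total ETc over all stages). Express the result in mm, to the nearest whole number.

initial: 1.02 × 3.94 × 50 = 200.94 mm
development: 1.16 × 4.96 × 45 = 258.91 mm
mid-season: 1.19 × 6.45 × 35 = 268.64 mm
late-season: 0.92 × 5.43 × 30 = 149.87 mm
Seasonal total = 878.36 mm

878 mm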